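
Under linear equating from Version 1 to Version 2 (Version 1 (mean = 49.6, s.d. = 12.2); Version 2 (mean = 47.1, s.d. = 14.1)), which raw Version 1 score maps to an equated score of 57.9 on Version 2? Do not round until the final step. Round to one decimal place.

58.9

Invert y = (SD_Y/SD_X)(x − M_X) + M_Y:
x = (SD_X/SD_Y)(y − M_Y) + M_X = (12.2/14.1)(57.9 − 47.1) + 49.6
x = 0.865248 × 10.800 + 49.6 = 58.9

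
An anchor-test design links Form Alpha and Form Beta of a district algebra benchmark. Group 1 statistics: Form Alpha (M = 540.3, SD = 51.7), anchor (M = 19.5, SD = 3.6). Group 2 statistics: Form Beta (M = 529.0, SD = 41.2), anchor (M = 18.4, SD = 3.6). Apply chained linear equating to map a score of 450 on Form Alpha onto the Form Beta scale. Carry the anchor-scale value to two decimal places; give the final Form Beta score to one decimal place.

Form Alpha → anchor (Group 1): v = (3.6/51.7)(450 − 540.3) + 19.5 = 13.21
anchor → Form Beta (Group 2): y = (41.2/3.6)(13.21 − 18.4) + 529.0 = 469.6

469.6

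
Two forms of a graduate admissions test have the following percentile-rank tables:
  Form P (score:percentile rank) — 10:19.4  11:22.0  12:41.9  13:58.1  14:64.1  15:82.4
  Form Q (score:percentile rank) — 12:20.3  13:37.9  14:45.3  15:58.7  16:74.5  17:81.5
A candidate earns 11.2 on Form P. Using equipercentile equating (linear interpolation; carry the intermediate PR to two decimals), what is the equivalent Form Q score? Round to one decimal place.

12.3

PR of 11.2 on Form P: 22.0 + (11.2 − 11)/(12 − 11) × (41.9 − 22.0) = 25.98
On Form Q, PR 25.98 falls between score 12 (PR 20.3) and 13 (PR 37.9).
Interpolate: 12 + (25.98 − 20.3)/(37.9 − 20.3) × (13 − 12) = 12.3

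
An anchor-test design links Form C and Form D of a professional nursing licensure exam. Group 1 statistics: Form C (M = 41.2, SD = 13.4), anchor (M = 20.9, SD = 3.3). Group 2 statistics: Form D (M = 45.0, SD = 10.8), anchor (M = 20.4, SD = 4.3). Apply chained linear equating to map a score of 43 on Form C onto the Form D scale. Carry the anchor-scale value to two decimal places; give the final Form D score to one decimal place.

47.4

Form C → anchor (Group 1): v = (3.3/13.4)(43 − 41.2) + 20.9 = 21.34
anchor → Form D (Group 2): y = (10.8/4.3)(21.34 − 20.4) + 45.0 = 47.4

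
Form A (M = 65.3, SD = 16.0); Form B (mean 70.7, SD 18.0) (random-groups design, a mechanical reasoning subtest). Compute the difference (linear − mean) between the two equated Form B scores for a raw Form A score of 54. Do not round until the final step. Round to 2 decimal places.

-1.41

Mean-equated: 54 + (70.7 − 65.3) = 59.40
Linear-equated: (18.0/16.0)(54 − 65.3) + 70.7 = 57.988
Difference = 57.988 − 59.40 = -1.41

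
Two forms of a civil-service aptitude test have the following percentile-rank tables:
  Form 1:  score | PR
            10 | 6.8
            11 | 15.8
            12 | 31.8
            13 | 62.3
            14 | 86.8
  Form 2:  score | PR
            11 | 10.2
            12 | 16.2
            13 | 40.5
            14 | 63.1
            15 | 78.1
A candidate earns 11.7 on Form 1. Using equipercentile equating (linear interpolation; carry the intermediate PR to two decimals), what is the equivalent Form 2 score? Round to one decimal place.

12.4

PR of 11.7 on Form 1: 15.8 + (11.7 − 11)/(12 − 11) × (31.8 − 15.8) = 27.00
On Form 2, PR 27.00 falls between score 12 (PR 16.2) and 13 (PR 40.5).
Interpolate: 12 + (27.00 − 16.2)/(40.5 − 16.2) × (13 − 12) = 12.4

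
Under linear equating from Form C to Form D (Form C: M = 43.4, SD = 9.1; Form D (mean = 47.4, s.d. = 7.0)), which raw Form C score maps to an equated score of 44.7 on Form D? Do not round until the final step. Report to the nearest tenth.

Invert y = (SD_Y/SD_X)(x − M_X) + M_Y:
x = (SD_X/SD_Y)(y − M_Y) + M_X = (9.1/7.0)(44.7 − 47.4) + 43.4
x = 1.300000 × -2.700 + 43.4 = 39.9

39.9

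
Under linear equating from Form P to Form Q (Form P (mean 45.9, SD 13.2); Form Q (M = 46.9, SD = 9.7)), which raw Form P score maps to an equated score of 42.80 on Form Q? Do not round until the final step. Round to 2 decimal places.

40.32

Invert y = (SD_Y/SD_X)(x − M_X) + M_Y:
x = (SD_X/SD_Y)(y − M_Y) + M_X = (13.2/9.7)(42.80 − 46.9) + 45.9
x = 1.360825 × -4.100 + 45.9 = 40.32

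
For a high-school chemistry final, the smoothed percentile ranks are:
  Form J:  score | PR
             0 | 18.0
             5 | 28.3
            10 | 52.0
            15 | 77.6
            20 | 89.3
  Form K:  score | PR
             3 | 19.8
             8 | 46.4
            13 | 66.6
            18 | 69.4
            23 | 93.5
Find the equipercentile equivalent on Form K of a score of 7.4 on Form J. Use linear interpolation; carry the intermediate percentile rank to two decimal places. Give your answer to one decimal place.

PR of 7.4 on Form J: 28.3 + (7.4 − 5)/(10 − 5) × (52.0 − 28.3) = 39.68
On Form K, PR 39.68 falls between score 3 (PR 19.8) and 8 (PR 46.4).
Interpolate: 3 + (39.68 − 19.8)/(46.4 − 19.8) × (8 − 3) = 6.7

6.7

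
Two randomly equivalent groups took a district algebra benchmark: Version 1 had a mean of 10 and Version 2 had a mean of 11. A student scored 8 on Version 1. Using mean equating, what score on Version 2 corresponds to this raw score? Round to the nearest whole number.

9

Mean equating: y = x + (M_Y − M_X) = 8 + (11 − 10) = 9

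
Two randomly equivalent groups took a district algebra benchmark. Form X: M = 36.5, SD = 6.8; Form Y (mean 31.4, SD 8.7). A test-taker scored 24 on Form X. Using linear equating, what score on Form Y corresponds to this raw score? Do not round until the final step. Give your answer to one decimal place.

15.4

Linear equating: y = (SD_Y/SD_X)(x − M_X) + M_Y
y = (8.7/6.8)(24 − 36.5) + 31.4
y = 1.279412 × -12.5 + 31.4 = -15.9926 + 31.4 = 15.4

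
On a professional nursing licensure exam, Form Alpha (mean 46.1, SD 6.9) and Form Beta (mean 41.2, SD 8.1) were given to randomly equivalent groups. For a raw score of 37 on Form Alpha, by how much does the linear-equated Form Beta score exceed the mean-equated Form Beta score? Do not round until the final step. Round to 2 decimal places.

-1.58

Mean-equated: 37 + (41.2 − 46.1) = 32.10
Linear-equated: (8.1/6.9)(37 − 46.1) + 41.2 = 30.517
Difference = 30.517 − 32.10 = -1.58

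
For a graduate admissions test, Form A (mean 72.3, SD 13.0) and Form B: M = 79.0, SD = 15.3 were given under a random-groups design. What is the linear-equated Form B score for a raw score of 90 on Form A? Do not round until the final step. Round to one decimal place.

99.8

Linear equating: y = (SD_Y/SD_X)(x − M_X) + M_Y
y = (15.3/13.0)(90 − 72.3) + 79.0
y = 1.176923 × 17.7 + 79.0 = 20.8315 + 79.0 = 99.8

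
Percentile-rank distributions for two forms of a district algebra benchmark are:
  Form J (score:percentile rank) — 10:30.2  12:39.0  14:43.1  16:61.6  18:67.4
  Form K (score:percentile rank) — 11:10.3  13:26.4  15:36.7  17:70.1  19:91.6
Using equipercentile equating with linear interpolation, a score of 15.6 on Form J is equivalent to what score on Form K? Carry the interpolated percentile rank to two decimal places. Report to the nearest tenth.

PR of 15.6 on Form J: 43.1 + (15.6 − 14)/(16 − 14) × (61.6 − 43.1) = 57.90
On Form K, PR 57.90 falls between score 15 (PR 36.7) and 17 (PR 70.1).
Interpolate: 15 + (57.90 − 36.7)/(70.1 − 36.7) × (17 − 15) = 16.3

16.3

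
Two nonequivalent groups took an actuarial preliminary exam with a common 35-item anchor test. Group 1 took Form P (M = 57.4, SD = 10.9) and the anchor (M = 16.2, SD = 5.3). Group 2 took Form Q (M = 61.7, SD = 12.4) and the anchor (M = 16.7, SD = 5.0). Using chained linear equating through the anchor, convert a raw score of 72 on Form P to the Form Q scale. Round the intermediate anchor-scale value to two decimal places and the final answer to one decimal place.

Form P → anchor (Group 1): v = (5.3/10.9)(72 − 57.4) + 16.2 = 23.30
anchor → Form Q (Group 2): y = (12.4/5.0)(23.30 − 16.7) + 61.7 = 78.1

78.1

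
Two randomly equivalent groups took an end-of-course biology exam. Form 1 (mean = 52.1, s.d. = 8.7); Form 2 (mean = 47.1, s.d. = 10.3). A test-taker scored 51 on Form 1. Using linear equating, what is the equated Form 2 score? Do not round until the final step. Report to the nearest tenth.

Linear equating: y = (SD_Y/SD_X)(x − M_X) + M_Y
y = (10.3/8.7)(51 − 52.1) + 47.1
y = 1.183908 × -1.1 + 47.1 = -1.3023 + 47.1 = 45.8

45.8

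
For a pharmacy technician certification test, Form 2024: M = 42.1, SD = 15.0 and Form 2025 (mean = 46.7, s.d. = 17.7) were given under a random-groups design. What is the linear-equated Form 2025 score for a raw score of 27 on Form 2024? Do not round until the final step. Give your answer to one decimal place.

Linear equating: y = (SD_Y/SD_X)(x − M_X) + M_Y
y = (17.7/15.0)(27 − 42.1) + 46.7
y = 1.180000 × -15.1 + 46.7 = -17.8180 + 46.7 = 28.9

28.9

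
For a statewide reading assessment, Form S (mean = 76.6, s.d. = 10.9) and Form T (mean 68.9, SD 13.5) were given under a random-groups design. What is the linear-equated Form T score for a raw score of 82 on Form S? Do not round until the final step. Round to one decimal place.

Linear equating: y = (SD_Y/SD_X)(x − M_X) + M_Y
y = (13.5/10.9)(82 − 76.6) + 68.9
y = 1.238532 × 5.4 + 68.9 = 6.6881 + 68.9 = 75.6

75.6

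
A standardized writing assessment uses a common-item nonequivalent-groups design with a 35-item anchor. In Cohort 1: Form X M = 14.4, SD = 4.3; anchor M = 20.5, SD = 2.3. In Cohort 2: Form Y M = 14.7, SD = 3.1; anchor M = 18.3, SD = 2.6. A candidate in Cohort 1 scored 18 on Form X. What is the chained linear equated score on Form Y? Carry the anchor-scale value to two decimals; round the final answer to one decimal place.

Form X → anchor (Cohort 1): v = (2.3/4.3)(18 − 14.4) + 20.5 = 22.43
anchor → Form Y (Cohort 2): y = (3.1/2.6)(22.43 − 18.3) + 14.7 = 19.6

19.6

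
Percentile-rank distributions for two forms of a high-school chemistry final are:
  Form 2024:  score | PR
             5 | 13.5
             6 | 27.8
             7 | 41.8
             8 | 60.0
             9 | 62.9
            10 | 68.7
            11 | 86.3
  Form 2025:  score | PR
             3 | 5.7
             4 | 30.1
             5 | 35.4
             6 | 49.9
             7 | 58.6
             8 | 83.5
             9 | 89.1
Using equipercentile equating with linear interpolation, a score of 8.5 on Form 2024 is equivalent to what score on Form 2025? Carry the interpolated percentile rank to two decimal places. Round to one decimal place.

7.1

PR of 8.5 on Form 2024: 60.0 + (8.5 − 8)/(9 − 8) × (62.9 − 60.0) = 61.45
On Form 2025, PR 61.45 falls between score 7 (PR 58.6) and 8 (PR 83.5).
Interpolate: 7 + (61.45 − 58.6)/(83.5 − 58.6) × (8 − 7) = 7.1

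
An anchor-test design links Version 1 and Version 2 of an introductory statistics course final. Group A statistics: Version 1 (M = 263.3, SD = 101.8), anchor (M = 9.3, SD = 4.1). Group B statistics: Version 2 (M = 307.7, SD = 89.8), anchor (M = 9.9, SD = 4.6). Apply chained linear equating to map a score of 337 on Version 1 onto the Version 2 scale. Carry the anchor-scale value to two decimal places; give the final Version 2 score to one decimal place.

Version 1 → anchor (Group A): v = (4.1/101.8)(337 − 263.3) + 9.3 = 12.27
anchor → Version 2 (Group B): y = (89.8/4.6)(12.27 − 9.9) + 307.7 = 354.0

354.0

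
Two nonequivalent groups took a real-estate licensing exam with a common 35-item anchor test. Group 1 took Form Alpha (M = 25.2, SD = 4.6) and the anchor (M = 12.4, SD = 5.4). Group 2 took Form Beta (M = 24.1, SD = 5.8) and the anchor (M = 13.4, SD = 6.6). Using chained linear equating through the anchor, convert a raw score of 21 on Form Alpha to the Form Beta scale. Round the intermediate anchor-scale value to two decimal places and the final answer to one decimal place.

18.9

Form Alpha → anchor (Group 1): v = (5.4/4.6)(21 − 25.2) + 12.4 = 7.47
anchor → Form Beta (Group 2): y = (5.8/6.6)(7.47 − 13.4) + 24.1 = 18.9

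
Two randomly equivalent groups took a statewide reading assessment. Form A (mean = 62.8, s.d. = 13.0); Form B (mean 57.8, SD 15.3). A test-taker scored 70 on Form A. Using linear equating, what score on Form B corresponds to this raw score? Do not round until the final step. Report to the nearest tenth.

Linear equating: y = (SD_Y/SD_X)(x − M_X) + M_Y
y = (15.3/13.0)(70 − 62.8) + 57.8
y = 1.176923 × 7.2 + 57.8 = 8.4738 + 57.8 = 66.3

66.3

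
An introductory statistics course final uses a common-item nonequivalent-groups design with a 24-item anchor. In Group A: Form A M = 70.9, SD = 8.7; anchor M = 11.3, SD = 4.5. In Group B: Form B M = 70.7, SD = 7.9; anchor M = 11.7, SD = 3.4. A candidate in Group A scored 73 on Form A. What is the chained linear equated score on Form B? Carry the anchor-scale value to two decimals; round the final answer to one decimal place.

Form A → anchor (Group A): v = (4.5/8.7)(73 − 70.9) + 11.3 = 12.39
anchor → Form B (Group B): y = (7.9/3.4)(12.39 − 11.7) + 70.7 = 72.3

72.3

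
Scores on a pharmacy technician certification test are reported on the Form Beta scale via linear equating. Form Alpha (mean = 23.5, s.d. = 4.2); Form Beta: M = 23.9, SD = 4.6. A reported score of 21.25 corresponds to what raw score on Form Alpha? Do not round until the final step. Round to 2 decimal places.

Invert y = (SD_Y/SD_X)(x − M_X) + M_Y:
x = (SD_X/SD_Y)(y − M_Y) + M_X = (4.2/4.6)(21.25 − 23.9) + 23.5
x = 0.913043 × -2.650 + 23.5 = 21.08

21.08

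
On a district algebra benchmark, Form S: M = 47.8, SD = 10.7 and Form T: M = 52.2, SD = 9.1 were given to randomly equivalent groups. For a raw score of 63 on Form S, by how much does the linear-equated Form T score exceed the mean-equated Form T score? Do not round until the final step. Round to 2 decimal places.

Mean-equated: 63 + (52.2 − 47.8) = 67.40
Linear-equated: (9.1/10.7)(63 − 47.8) + 52.2 = 65.127
Difference = 65.127 − 67.40 = -2.27

-2.27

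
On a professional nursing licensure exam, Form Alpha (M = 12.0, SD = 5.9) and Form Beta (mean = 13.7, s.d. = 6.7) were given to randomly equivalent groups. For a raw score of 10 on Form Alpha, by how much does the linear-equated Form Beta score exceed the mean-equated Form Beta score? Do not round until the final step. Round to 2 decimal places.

-0.27

Mean-equated: 10 + (13.7 − 12.0) = 11.70
Linear-equated: (6.7/5.9)(10 − 12.0) + 13.7 = 11.429
Difference = 11.429 − 11.70 = -0.27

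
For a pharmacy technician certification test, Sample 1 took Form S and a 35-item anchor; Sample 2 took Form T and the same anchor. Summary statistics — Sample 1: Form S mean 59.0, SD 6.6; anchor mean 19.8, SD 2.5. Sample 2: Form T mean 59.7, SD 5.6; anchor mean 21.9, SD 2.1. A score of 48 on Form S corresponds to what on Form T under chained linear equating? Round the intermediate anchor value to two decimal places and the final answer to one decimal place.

Form S → anchor (Sample 1): v = (2.5/6.6)(48 − 59.0) + 19.8 = 15.63
anchor → Form T (Sample 2): y = (5.6/2.1)(15.63 − 21.9) + 59.7 = 43.0

43.0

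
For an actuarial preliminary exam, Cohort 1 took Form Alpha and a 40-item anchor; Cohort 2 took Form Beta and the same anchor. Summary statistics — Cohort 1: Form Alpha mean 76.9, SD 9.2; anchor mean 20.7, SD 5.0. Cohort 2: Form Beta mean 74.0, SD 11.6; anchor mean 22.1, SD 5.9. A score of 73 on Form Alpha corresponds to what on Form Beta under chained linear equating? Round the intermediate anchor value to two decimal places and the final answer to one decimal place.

Form Alpha → anchor (Cohort 1): v = (5.0/9.2)(73 − 76.9) + 20.7 = 18.58
anchor → Form Beta (Cohort 2): y = (11.6/5.9)(18.58 − 22.1) + 74.0 = 67.1

67.1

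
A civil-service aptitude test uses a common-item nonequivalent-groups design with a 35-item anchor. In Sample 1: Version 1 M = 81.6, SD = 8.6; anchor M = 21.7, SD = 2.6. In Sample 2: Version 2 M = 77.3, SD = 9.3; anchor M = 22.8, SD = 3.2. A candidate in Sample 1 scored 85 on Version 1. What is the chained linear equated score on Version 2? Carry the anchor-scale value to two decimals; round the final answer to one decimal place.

77.1

Version 1 → anchor (Sample 1): v = (2.6/8.6)(85 − 81.6) + 21.7 = 22.73
anchor → Version 2 (Sample 2): y = (9.3/3.2)(22.73 − 22.8) + 77.3 = 77.1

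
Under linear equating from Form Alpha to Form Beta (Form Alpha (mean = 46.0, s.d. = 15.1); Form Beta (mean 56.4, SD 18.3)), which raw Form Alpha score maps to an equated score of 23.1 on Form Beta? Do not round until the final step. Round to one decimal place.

18.5

Invert y = (SD_Y/SD_X)(x − M_X) + M_Y:
x = (SD_X/SD_Y)(y − M_Y) + M_X = (15.1/18.3)(23.1 − 56.4) + 46.0
x = 0.825137 × -33.300 + 46.0 = 18.5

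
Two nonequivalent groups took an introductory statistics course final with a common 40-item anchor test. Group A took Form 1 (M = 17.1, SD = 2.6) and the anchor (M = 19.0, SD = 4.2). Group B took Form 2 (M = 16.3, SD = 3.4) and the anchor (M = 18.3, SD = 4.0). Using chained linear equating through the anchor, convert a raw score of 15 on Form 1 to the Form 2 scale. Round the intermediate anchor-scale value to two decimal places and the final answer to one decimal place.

14.0

Form 1 → anchor (Group A): v = (4.2/2.6)(15 − 17.1) + 19.0 = 15.61
anchor → Form 2 (Group B): y = (3.4/4.0)(15.61 − 18.3) + 16.3 = 14.0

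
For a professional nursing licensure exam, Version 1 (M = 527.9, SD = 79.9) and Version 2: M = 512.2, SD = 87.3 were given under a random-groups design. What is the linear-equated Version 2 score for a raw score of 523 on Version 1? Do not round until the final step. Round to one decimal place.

506.8

Linear equating: y = (SD_Y/SD_X)(x − M_X) + M_Y
y = (87.3/79.9)(523 − 527.9) + 512.2
y = 1.092616 × -4.9 + 512.2 = -5.3538 + 512.2 = 506.8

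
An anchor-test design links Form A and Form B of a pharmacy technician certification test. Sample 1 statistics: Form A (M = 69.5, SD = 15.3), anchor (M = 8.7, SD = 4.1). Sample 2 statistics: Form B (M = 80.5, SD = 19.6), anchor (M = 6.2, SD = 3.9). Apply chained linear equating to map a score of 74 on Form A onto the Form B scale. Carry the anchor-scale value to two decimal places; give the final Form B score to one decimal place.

Form A → anchor (Sample 1): v = (4.1/15.3)(74 − 69.5) + 8.7 = 9.91
anchor → Form B (Sample 2): y = (19.6/3.9)(9.91 − 6.2) + 80.5 = 99.1

99.1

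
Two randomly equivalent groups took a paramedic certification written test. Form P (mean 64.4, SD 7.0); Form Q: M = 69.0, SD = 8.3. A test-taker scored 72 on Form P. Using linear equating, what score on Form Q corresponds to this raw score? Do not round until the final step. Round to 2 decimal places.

Linear equating: y = (SD_Y/SD_X)(x − M_X) + M_Y
y = (8.3/7.0)(72 − 64.4) + 69.0
y = 1.185714 × 7.6 + 69.0 = 9.0114 + 69.0 = 78.01

78.01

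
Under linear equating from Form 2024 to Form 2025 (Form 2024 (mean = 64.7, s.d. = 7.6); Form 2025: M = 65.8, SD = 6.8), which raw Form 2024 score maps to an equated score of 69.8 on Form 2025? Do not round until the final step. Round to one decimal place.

69.2

Invert y = (SD_Y/SD_X)(x − M_X) + M_Y:
x = (SD_X/SD_Y)(y − M_Y) + M_X = (7.6/6.8)(69.8 − 65.8) + 64.7
x = 1.117647 × 4.000 + 64.7 = 69.2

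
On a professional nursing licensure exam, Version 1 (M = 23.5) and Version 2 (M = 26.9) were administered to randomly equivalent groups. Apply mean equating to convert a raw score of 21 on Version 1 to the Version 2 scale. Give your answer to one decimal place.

24.4

Mean equating: y = x + (M_Y − M_X) = 21 + (26.9 − 23.5) = 24.4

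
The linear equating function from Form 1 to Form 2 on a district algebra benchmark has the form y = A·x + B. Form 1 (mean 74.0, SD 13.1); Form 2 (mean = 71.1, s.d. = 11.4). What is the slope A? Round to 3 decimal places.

0.870

A = SD_Y / SD_X = 11.4 / 13.1 = 0.870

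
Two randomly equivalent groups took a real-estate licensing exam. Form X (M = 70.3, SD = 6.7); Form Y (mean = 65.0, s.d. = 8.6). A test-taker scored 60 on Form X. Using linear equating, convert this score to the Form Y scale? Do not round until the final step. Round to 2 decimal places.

Linear equating: y = (SD_Y/SD_X)(x − M_X) + M_Y
y = (8.6/6.7)(60 − 70.3) + 65.0
y = 1.283582 × -10.3 + 65.0 = -13.2209 + 65.0 = 51.78

51.78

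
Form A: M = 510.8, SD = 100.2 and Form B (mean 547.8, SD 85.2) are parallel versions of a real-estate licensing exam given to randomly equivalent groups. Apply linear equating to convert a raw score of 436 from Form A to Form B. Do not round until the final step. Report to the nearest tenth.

Linear equating: y = (SD_Y/SD_X)(x − M_X) + M_Y
y = (85.2/100.2)(436 − 510.8) + 547.8
y = 0.850299 × -74.8 + 547.8 = -63.6024 + 547.8 = 484.2

484.2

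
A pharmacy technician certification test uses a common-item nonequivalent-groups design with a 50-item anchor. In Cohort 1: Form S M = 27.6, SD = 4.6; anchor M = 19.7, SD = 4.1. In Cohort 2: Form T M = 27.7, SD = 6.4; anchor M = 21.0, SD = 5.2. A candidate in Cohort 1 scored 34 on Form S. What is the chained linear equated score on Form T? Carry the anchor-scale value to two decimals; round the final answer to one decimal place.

Form S → anchor (Cohort 1): v = (4.1/4.6)(34 − 27.6) + 19.7 = 25.40
anchor → Form T (Cohort 2): y = (6.4/5.2)(25.40 − 21.0) + 27.7 = 33.1

33.1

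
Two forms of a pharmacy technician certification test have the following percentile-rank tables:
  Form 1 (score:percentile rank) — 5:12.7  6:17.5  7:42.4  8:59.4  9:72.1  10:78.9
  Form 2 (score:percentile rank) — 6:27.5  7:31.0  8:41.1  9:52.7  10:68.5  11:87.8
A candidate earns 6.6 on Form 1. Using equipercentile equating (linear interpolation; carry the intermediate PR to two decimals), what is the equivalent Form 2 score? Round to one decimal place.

PR of 6.6 on Form 1: 17.5 + (6.6 − 6)/(7 − 6) × (42.4 − 17.5) = 32.44
On Form 2, PR 32.44 falls between score 7 (PR 31.0) and 8 (PR 41.1).
Interpolate: 7 + (32.44 − 31.0)/(41.1 − 31.0) × (8 − 7) = 7.1

7.1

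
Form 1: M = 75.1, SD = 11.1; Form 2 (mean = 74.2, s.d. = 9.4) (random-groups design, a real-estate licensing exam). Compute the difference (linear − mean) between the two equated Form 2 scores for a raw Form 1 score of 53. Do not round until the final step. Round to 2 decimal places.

3.38

Mean-equated: 53 + (74.2 − 75.1) = 52.10
Linear-equated: (9.4/11.1)(53 − 75.1) + 74.2 = 55.485
Difference = 55.485 − 52.10 = 3.38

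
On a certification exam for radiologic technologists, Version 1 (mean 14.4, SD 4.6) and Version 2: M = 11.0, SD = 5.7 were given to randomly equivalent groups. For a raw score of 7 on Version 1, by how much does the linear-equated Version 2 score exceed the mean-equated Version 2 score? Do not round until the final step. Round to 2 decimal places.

-1.77

Mean-equated: 7 + (11.0 − 14.4) = 3.60
Linear-equated: (5.7/4.6)(7 − 14.4) + 11.0 = 1.830
Difference = 1.830 − 3.60 = -1.77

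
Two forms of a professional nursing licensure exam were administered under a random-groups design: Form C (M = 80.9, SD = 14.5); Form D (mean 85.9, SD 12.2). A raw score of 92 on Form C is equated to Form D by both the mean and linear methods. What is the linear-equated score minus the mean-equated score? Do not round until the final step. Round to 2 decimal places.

Mean-equated: 92 + (85.9 − 80.9) = 97.00
Linear-equated: (12.2/14.5)(92 − 80.9) + 85.9 = 95.239
Difference = 95.239 − 97.00 = -1.76

-1.76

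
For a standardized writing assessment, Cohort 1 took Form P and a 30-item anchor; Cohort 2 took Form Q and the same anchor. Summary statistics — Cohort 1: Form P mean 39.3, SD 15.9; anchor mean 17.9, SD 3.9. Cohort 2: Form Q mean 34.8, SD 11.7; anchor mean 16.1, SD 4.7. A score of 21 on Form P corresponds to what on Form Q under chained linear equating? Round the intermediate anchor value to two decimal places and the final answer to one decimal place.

Form P → anchor (Cohort 1): v = (3.9/15.9)(21 − 39.3) + 17.9 = 13.41
anchor → Form Q (Cohort 2): y = (11.7/4.7)(13.41 − 16.1) + 34.8 = 28.1

28.1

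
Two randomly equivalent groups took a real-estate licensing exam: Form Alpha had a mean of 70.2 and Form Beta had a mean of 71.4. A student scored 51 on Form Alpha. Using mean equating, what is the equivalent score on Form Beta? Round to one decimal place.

Mean equating: y = x + (M_Y − M_X) = 51 + (71.4 − 70.2) = 52.2

52.2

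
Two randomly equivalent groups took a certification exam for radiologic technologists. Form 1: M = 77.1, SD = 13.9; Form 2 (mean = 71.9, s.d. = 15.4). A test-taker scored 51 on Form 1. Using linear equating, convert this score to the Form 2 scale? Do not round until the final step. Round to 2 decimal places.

42.98

Linear equating: y = (SD_Y/SD_X)(x − M_X) + M_Y
y = (15.4/13.9)(51 − 77.1) + 71.9
y = 1.107914 × -26.1 + 71.9 = -28.9165 + 71.9 = 42.98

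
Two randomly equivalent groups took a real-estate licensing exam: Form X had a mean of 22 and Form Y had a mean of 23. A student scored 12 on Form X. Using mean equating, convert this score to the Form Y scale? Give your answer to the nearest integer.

Mean equating: y = x + (M_Y − M_X) = 12 + (23 − 22) = 13

13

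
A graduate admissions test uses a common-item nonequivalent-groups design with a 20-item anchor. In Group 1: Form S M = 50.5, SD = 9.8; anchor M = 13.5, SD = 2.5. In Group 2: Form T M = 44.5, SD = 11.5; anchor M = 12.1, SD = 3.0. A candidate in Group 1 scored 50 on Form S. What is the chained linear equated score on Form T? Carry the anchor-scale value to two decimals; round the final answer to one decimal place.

Form S → anchor (Group 1): v = (2.5/9.8)(50 − 50.5) + 13.5 = 13.37
anchor → Form T (Group 2): y = (11.5/3.0)(13.37 − 12.1) + 44.5 = 49.4

49.4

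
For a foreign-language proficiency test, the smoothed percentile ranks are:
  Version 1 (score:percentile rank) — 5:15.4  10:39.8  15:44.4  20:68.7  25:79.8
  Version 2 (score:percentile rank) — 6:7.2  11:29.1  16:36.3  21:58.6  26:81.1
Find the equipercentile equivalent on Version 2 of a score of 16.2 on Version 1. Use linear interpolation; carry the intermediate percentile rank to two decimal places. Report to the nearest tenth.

19.1

PR of 16.2 on Version 1: 44.4 + (16.2 − 15)/(20 − 15) × (68.7 − 44.4) = 50.23
On Version 2, PR 50.23 falls between score 16 (PR 36.3) and 21 (PR 58.6).
Interpolate: 16 + (50.23 − 36.3)/(58.6 − 36.3) × (21 − 16) = 19.1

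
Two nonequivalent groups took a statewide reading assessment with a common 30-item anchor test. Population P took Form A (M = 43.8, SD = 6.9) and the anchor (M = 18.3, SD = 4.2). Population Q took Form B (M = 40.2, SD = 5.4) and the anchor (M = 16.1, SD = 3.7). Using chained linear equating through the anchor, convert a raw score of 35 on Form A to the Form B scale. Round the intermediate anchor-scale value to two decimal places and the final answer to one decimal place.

Form A → anchor (Population P): v = (4.2/6.9)(35 − 43.8) + 18.3 = 12.94
anchor → Form B (Population Q): y = (5.4/3.7)(12.94 − 16.1) + 40.2 = 35.6

35.6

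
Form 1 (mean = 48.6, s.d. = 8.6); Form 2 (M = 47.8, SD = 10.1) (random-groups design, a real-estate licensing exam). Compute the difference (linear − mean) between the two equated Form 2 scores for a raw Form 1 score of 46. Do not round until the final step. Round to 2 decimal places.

Mean-equated: 46 + (47.8 − 48.6) = 45.20
Linear-equated: (10.1/8.6)(46 − 48.6) + 47.8 = 44.747
Difference = 44.747 − 45.20 = -0.45

-0.45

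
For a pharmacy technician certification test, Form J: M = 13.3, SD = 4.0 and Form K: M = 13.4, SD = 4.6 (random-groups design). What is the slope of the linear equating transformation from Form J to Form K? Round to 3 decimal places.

A = SD_Y / SD_X = 4.6 / 4.0 = 1.150

1.150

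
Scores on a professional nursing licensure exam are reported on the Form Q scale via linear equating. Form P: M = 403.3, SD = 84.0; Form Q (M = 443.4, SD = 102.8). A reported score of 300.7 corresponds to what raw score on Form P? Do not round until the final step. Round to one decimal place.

286.7

Invert y = (SD_Y/SD_X)(x − M_X) + M_Y:
x = (SD_X/SD_Y)(y − M_Y) + M_X = (84.0/102.8)(300.7 − 443.4) + 403.3
x = 0.817121 × -142.700 + 403.3 = 286.7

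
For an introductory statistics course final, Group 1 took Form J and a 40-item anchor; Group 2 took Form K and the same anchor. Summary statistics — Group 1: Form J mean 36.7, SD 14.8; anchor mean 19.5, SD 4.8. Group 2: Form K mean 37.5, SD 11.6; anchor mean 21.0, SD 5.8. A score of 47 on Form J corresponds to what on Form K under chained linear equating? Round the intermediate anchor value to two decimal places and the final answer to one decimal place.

41.2

Form J → anchor (Group 1): v = (4.8/14.8)(47 − 36.7) + 19.5 = 22.84
anchor → Form K (Group 2): y = (11.6/5.8)(22.84 − 21.0) + 37.5 = 41.2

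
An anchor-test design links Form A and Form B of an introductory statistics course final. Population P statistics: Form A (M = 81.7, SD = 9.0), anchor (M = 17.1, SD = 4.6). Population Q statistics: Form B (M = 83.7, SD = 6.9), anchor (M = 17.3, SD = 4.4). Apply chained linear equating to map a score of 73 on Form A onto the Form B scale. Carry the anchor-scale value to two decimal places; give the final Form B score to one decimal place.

76.4

Form A → anchor (Population P): v = (4.6/9.0)(73 − 81.7) + 17.1 = 12.65
anchor → Form B (Population Q): y = (6.9/4.4)(12.65 − 17.3) + 83.7 = 76.4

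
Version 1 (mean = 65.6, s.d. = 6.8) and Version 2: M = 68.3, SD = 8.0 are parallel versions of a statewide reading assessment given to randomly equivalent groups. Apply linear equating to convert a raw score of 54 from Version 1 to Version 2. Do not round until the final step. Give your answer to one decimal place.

54.7

Linear equating: y = (SD_Y/SD_X)(x − M_X) + M_Y
y = (8.0/6.8)(54 − 65.6) + 68.3
y = 1.176471 × -11.6 + 68.3 = -13.6471 + 68.3 = 54.7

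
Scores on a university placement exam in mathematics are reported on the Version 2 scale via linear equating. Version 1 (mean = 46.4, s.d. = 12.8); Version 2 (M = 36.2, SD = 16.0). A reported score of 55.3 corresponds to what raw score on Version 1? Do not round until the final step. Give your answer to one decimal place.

61.7

Invert y = (SD_Y/SD_X)(x − M_X) + M_Y:
x = (SD_X/SD_Y)(y − M_Y) + M_X = (12.8/16.0)(55.3 − 36.2) + 46.4
x = 0.800000 × 19.100 + 46.4 = 61.7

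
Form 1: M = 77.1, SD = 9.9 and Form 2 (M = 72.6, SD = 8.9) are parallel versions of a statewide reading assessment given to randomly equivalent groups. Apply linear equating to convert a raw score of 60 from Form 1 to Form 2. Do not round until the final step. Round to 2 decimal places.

Linear equating: y = (SD_Y/SD_X)(x − M_X) + M_Y
y = (8.9/9.9)(60 − 77.1) + 72.6
y = 0.898990 × -17.1 + 72.6 = -15.3727 + 72.6 = 57.23

57.23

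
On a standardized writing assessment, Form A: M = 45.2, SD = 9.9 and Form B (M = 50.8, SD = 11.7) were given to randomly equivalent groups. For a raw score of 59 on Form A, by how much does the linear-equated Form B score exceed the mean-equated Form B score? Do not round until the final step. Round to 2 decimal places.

2.51

Mean-equated: 59 + (50.8 − 45.2) = 64.60
Linear-equated: (11.7/9.9)(59 − 45.2) + 50.8 = 67.109
Difference = 67.109 − 64.60 = 2.51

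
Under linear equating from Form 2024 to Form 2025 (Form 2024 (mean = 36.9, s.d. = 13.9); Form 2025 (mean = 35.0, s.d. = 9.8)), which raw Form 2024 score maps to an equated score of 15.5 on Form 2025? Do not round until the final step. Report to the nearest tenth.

Invert y = (SD_Y/SD_X)(x − M_X) + M_Y:
x = (SD_X/SD_Y)(y − M_Y) + M_X = (13.9/9.8)(15.5 − 35.0) + 36.9
x = 1.418367 × -19.500 + 36.9 = 9.2

9.2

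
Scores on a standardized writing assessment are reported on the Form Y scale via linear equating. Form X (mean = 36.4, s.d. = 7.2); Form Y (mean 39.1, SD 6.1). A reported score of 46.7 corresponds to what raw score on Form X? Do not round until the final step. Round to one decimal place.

45.4

Invert y = (SD_Y/SD_X)(x − M_X) + M_Y:
x = (SD_X/SD_Y)(y − M_Y) + M_X = (7.2/6.1)(46.7 − 39.1) + 36.4
x = 1.180328 × 7.600 + 36.4 = 45.4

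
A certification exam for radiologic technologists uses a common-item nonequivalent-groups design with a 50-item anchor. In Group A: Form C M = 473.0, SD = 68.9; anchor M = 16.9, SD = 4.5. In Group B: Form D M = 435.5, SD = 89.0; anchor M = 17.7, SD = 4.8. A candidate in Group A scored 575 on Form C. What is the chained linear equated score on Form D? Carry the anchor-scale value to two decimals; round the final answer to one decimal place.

Form C → anchor (Group A): v = (4.5/68.9)(575 − 473.0) + 16.9 = 23.56
anchor → Form D (Group B): y = (89.0/4.8)(23.56 − 17.7) + 435.5 = 544.2

544.2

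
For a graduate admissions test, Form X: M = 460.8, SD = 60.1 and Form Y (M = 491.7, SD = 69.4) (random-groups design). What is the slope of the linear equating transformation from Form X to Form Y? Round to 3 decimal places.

1.155

A = SD_Y / SD_X = 69.4 / 60.1 = 1.155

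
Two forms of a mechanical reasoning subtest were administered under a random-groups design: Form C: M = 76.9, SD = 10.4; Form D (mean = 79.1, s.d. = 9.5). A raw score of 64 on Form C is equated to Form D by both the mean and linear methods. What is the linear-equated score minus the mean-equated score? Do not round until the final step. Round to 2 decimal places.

1.12

Mean-equated: 64 + (79.1 − 76.9) = 66.20
Linear-equated: (9.5/10.4)(64 − 76.9) + 79.1 = 67.316
Difference = 67.316 − 66.20 = 1.12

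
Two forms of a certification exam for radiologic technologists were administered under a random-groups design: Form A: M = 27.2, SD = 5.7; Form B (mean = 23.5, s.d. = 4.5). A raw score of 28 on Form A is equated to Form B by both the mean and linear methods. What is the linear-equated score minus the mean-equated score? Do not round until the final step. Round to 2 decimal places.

-0.17

Mean-equated: 28 + (23.5 − 27.2) = 24.30
Linear-equated: (4.5/5.7)(28 − 27.2) + 23.5 = 24.132
Difference = 24.132 − 24.30 = -0.17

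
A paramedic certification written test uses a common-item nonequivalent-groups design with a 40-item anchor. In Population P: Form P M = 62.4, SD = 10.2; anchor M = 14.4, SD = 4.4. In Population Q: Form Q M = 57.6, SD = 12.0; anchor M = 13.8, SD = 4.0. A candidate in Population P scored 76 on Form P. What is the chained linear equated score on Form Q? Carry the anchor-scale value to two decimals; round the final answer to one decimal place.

Form P → anchor (Population P): v = (4.4/10.2)(76 − 62.4) + 14.4 = 20.27
anchor → Form Q (Population Q): y = (12.0/4.0)(20.27 − 13.8) + 57.6 = 77.0

77.0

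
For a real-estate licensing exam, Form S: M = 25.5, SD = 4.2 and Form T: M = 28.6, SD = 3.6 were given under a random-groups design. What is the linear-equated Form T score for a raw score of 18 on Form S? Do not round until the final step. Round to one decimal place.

22.2

Linear equating: y = (SD_Y/SD_X)(x − M_X) + M_Y
y = (3.6/4.2)(18 − 25.5) + 28.6
y = 0.857143 × -7.5 + 28.6 = -6.4286 + 28.6 = 22.2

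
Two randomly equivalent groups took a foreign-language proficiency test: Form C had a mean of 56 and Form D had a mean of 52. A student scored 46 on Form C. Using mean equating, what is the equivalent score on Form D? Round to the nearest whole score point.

42

Mean equating: y = x + (M_Y − M_X) = 46 + (52 − 56) = 42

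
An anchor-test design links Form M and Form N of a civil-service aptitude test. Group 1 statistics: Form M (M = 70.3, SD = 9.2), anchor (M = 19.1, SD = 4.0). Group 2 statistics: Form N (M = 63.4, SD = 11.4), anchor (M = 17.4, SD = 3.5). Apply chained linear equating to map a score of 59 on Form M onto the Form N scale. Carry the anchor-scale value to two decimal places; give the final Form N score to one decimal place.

Form M → anchor (Group 1): v = (4.0/9.2)(59 − 70.3) + 19.1 = 14.19
anchor → Form N (Group 2): y = (11.4/3.5)(14.19 − 17.4) + 63.4 = 52.9

52.9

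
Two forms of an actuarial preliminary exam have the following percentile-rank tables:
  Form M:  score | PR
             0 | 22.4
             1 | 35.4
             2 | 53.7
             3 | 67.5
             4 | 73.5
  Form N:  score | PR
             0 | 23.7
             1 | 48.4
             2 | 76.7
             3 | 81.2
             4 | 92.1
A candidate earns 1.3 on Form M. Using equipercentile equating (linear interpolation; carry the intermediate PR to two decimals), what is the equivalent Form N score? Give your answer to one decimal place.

PR of 1.3 on Form M: 35.4 + (1.3 − 1)/(2 − 1) × (53.7 − 35.4) = 40.89
On Form N, PR 40.89 falls between score 0 (PR 23.7) and 1 (PR 48.4).
Interpolate: 0 + (40.89 − 23.7)/(48.4 − 23.7) × (1 − 0) = 0.7

0.7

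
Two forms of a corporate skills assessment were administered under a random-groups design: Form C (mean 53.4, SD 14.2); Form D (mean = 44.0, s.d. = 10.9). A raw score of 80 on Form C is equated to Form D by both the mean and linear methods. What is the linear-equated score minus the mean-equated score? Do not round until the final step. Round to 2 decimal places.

-6.18

Mean-equated: 80 + (44.0 − 53.4) = 70.60
Linear-equated: (10.9/14.2)(80 − 53.4) + 44.0 = 64.418
Difference = 64.418 − 70.60 = -6.18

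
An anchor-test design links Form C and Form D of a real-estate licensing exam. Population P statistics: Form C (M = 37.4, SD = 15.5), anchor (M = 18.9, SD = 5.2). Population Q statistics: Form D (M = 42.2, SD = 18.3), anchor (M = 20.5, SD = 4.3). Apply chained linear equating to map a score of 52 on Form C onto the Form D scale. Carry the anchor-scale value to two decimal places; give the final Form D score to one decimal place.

56.2

Form C → anchor (Population P): v = (5.2/15.5)(52 − 37.4) + 18.9 = 23.80
anchor → Form D (Population Q): y = (18.3/4.3)(23.80 − 20.5) + 42.2 = 56.2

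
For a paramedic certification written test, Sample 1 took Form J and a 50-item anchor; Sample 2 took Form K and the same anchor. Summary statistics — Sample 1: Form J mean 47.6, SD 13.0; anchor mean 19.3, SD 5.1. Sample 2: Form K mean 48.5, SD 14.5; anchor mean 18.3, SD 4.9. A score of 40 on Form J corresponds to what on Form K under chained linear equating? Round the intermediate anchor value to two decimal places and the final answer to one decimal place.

42.6

Form J → anchor (Sample 1): v = (5.1/13.0)(40 − 47.6) + 19.3 = 16.32
anchor → Form K (Sample 2): y = (14.5/4.9)(16.32 − 18.3) + 48.5 = 42.6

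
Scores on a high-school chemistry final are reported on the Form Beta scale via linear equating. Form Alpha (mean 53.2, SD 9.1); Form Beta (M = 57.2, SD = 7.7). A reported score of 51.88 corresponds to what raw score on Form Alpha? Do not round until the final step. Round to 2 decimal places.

46.91

Invert y = (SD_Y/SD_X)(x − M_X) + M_Y:
x = (SD_X/SD_Y)(y − M_Y) + M_X = (9.1/7.7)(51.88 − 57.2) + 53.2
x = 1.181818 × -5.320 + 53.2 = 46.91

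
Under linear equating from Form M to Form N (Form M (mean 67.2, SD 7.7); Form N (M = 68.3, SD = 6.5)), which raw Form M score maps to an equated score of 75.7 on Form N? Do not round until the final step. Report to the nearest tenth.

Invert y = (SD_Y/SD_X)(x − M_X) + M_Y:
x = (SD_X/SD_Y)(y − M_Y) + M_X = (7.7/6.5)(75.7 − 68.3) + 67.2
x = 1.184615 × 7.400 + 67.2 = 76.0

76.0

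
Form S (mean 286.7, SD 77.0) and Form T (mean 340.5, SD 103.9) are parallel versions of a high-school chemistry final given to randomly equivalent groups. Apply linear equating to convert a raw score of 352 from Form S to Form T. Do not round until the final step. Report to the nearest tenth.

428.6

Linear equating: y = (SD_Y/SD_X)(x − M_X) + M_Y
y = (103.9/77.0)(352 − 286.7) + 340.5
y = 1.349351 × 65.3 + 340.5 = 88.1126 + 340.5 = 428.6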